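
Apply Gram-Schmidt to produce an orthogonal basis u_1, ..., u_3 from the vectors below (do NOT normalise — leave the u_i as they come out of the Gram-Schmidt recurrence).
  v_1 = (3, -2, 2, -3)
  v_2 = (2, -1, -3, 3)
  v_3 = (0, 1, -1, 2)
Orthogonal basis:
  u_1 = (3, -2, 2, -3)
  u_2 = (73/26, -20/13, -32/13, 57/26)
  u_3 = (82/183, 113/183, 71/183, 18/61)

Apply the Gram-Schmidt recurrence
  u_1 = v_1
  u_i = v_i − Σ_{j<i} ((v_i · u_j) / (u_j · u_j)) · u_j.

Step by step this gives:
  u_1 = (3, -2, 2, -3)
  u_2 = (73/26, -20/13, -32/13, 57/26)
  u_3 = (82/183, 113/183, 71/183, 18/61)

Orthogonality check:
  u_2 · u_1 = 0 (should be 0)
  u_3 · u_1 = 0 (should be 0)
  u_3 · u_2 = 0 (should be 0)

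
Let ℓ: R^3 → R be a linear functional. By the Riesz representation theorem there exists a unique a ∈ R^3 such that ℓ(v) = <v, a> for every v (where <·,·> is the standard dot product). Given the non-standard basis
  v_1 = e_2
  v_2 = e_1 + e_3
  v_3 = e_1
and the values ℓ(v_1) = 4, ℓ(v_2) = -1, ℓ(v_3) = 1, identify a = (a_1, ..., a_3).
a = (1, 4, -2)

Write a = (a_1, ..., a_3) in the standard basis. For each basis vector v_i, ℓ(v_i) = <v_i, a> is a linear equation in the a_j's. Collect the n equations into a matrix system V a = ℓ, where row i of V is v_i (expressed in the standard basis). Since V is invertible (lower-triangular with 1s on the diagonal, up to permutation), solve by back-substitution:
  V =
[[0, 1, 0],
 [1, 0, 1],
 [1, 0, 0]]
  V a = (4, -1, 1)
Solving gives a = (1, 4, -2).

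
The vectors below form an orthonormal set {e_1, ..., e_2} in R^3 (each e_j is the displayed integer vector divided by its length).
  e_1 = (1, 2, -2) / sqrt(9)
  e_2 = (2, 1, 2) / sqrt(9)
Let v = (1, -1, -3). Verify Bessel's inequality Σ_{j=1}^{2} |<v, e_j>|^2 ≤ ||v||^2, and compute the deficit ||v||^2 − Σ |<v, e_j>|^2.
Σ |<v, e_j>|^2 = 50/9; ||v||^2 = 11; deficit = 49/9

Write each e_j = u_j / sqrt(<u_j, u_j>) where u_j is the displayed integer vector. Then <v, e_j> = <v, u_j> / sqrt(<u_j, u_j>), so |<v, e_j>|^2 = <v, u_j>^2 / <u_j, u_j>.
Coefficients: <v, e_1> = 5/sqrt(9), <v, e_2> = -5/sqrt(9).
Square and sum: Σ |<v, e_j>|^2 = 50/9.
Compute ||v||^2 = v·v = 11.
Deficit = 11 − 50/9 = 49/9 ≥ 0, confirming Bessel's inequality. (The deficit equals ||v − Σ <v,e_j> e_j||^2, the squared distance from v to span{e_j}.)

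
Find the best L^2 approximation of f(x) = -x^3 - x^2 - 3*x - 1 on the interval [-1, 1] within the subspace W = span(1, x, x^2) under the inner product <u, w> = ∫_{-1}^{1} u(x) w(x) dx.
g(x) = -x^2 - 18*x/5 - 1

The best approximation g ∈ W is the orthogonal projection of f onto W. Writing g = a_0 + a_1 x + a_2 x^2, the coefficients solve the normal equations G · a = b where
  G_{ij} = <φ_i, φ_j> and b_i = <f, φ_i>, with φ_0 = 1, φ_1 = x, φ_2 = x^2.
G =
  [2, 0, 2/3]
  [0, 2/3, 0]
  [2/3, 0, 2/5],
b = (-8/3, -12/5, -16/15).
Solving gives a_0 = -1, a_1 = -18/5, a_2 = -1, so
  g(x) = -x^2 - 18*x/5 - 1.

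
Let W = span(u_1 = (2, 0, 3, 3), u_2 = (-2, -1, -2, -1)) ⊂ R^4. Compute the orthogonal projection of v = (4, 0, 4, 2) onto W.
proj_W(v) = (56/17, 58/51, 194/51, 8/3)

Set up U = [u_1 | ... | u_2] ∈ R^(4×2). The projector onto W = col(U) is P = U (U^T U)^(-1) U^T.
Compute U^T U =
  [22, -13]
  [-13, 10],
and U^T v = (26, -18).
Solve U^T U · c = U^T v for the coefficients: c = (26/51, -58/51). The projection is proj_W(v) = U c.
Check: (v - proj_W(v)) · u_1 = 0  (should be 0).
Check: (v - proj_W(v)) · u_2 = 0  (should be 0).
Result: proj_W(v) = (56/17, 58/51, 194/51, 8/3).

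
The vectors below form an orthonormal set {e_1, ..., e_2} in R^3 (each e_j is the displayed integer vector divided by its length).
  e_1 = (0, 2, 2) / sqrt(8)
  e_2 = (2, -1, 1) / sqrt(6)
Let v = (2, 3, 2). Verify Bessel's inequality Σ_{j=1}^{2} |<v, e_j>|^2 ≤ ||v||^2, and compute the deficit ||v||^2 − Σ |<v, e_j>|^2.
Σ |<v, e_j>|^2 = 14; ||v||^2 = 17; deficit = 3

Write each e_j = u_j / sqrt(<u_j, u_j>) where u_j is the displayed integer vector. Then <v, e_j> = <v, u_j> / sqrt(<u_j, u_j>), so |<v, e_j>|^2 = <v, u_j>^2 / <u_j, u_j>.
Coefficients: <v, e_1> = 10/sqrt(8), <v, e_2> = 3/sqrt(6).
Square and sum: Σ |<v, e_j>|^2 = 14.
Compute ||v||^2 = v·v = 17.
Deficit = 17 − 14 = 3 ≥ 0, confirming Bessel's inequality. (The deficit equals ||v − Σ <v,e_j> e_j||^2, the squared distance from v to span{e_j}.)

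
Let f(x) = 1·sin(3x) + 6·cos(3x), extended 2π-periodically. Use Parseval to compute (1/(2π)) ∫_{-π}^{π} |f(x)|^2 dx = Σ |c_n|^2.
Σ |c_n|^2 = 37/2

Expand |f|^2 and use orthogonality of {sin(nx), cos(mx)} on [-π, π]:
  ∫_{-π}^{π} sin(nx)^2 dx = π, ∫ cos(mx)^2 dx = π, and cross terms integrate to 0.
So ∫_{-π}^{π} f(x)^2 dx = 1^2 · π + 6^2 · π = (1 + 36)π.
Divide by 2π: (1 + 36)/2 = 37/2.
By Parseval, this equals Σ |c_n|^2.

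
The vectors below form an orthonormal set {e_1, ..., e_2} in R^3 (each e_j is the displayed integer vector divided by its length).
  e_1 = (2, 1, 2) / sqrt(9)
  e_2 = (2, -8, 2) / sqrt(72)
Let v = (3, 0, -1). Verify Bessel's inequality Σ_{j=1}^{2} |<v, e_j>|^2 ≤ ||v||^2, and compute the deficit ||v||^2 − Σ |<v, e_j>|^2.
Σ |<v, e_j>|^2 = 2; ||v||^2 = 10; deficit = 8

Write each e_j = u_j / sqrt(<u_j, u_j>) where u_j is the displayed integer vector. Then <v, e_j> = <v, u_j> / sqrt(<u_j, u_j>), so |<v, e_j>|^2 = <v, u_j>^2 / <u_j, u_j>.
Coefficients: <v, e_1> = 4/sqrt(9), <v, e_2> = 4/sqrt(72).
Square and sum: Σ |<v, e_j>|^2 = 2.
Compute ||v||^2 = v·v = 10.
Deficit = 10 − 2 = 8 ≥ 0, confirming Bessel's inequality. (The deficit equals ||v − Σ <v,e_j> e_j||^2, the squared distance from v to span{e_j}.)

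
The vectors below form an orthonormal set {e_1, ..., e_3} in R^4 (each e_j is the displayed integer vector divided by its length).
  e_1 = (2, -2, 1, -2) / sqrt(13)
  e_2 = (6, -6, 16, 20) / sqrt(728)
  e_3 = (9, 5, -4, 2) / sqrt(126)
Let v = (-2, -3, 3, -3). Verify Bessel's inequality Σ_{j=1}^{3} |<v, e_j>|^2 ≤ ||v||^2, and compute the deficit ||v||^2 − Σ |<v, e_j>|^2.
Σ |<v, e_j>|^2 = 30; ||v||^2 = 31; deficit = 1

Write each e_j = u_j / sqrt(<u_j, u_j>) where u_j is the displayed integer vector. Then <v, e_j> = <v, u_j> / sqrt(<u_j, u_j>), so |<v, e_j>|^2 = <v, u_j>^2 / <u_j, u_j>.
Coefficients: <v, e_1> = 11/sqrt(13), <v, e_2> = -6/sqrt(728), <v, e_3> = -51/sqrt(126).
Square and sum: Σ |<v, e_j>|^2 = 30.
Compute ||v||^2 = v·v = 31.
Deficit = 31 − 30 = 1 ≥ 0, confirming Bessel's inequality. (The deficit equals ||v − Σ <v,e_j> e_j||^2, the squared distance from v to span{e_j}.)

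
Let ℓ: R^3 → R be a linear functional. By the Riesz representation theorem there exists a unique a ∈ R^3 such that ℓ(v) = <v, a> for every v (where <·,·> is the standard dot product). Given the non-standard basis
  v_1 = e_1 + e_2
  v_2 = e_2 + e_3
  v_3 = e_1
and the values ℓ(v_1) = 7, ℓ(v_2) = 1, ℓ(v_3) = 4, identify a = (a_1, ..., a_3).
a = (4, 3, -2)

Write a = (a_1, ..., a_3) in the standard basis. For each basis vector v_i, ℓ(v_i) = <v_i, a> is a linear equation in the a_j's. Collect the n equations into a matrix system V a = ℓ, where row i of V is v_i (expressed in the standard basis). Since V is invertible (lower-triangular with 1s on the diagonal, up to permutation), solve by back-substitution:
  V =
[[1, 1, 0],
 [0, 1, 1],
 [1, 0, 0]]
  V a = (7, 1, 4)
Solving gives a = (4, 3, -2).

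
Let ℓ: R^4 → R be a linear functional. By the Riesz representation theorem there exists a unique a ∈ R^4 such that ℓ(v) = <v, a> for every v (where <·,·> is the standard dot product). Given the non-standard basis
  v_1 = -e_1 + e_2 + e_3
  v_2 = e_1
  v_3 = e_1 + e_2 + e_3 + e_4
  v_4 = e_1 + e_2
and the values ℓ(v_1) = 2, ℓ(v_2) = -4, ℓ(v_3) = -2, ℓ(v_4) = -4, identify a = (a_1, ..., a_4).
a = (-4, 0, -2, 4)

Write a = (a_1, ..., a_4) in the standard basis. For each basis vector v_i, ℓ(v_i) = <v_i, a> is a linear equation in the a_j's. Collect the n equations into a matrix system V a = ℓ, where row i of V is v_i (expressed in the standard basis). Since V is invertible (lower-triangular with 1s on the diagonal, up to permutation), solve by back-substitution:
  V =
[[-1, 1, 1, 0],
 [1, 0, 0, 0],
 [1, 1, 1, 1],
 [1, 1, 0, 0]]
  V a = (2, -4, -2, -4)
Solving gives a = (-4, 0, -2, 4).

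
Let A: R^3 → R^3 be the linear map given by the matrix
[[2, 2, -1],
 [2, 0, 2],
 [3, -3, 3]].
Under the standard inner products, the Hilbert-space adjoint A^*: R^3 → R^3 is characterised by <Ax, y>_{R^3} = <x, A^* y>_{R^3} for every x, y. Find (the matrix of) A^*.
A^* = A^T =
[[2, 2, 3],
 [2, 0, -3],
 [-1, 2, 3]]

For real matrices with standard dot products, the defining identity <Ax, y> = <x, A^* y> gives (Ax)^T y = x^T (A^*) y, i.e. x^T A^T y = x^T (A^*) y. Since this holds for all x, y, we must have A^* = A^T. Therefore
A^* =
[[2, 2, 3],
 [2, 0, -3],
 [-1, 2, 3]].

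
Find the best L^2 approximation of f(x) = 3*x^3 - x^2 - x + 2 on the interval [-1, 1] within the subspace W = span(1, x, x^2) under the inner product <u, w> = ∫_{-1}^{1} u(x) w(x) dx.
g(x) = -x^2 + 4*x/5 + 2

The best approximation g ∈ W is the orthogonal projection of f onto W. Writing g = a_0 + a_1 x + a_2 x^2, the coefficients solve the normal equations G · a = b where
  G_{ij} = <φ_i, φ_j> and b_i = <f, φ_i>, with φ_0 = 1, φ_1 = x, φ_2 = x^2.
G =
  [2, 0, 2/3]
  [0, 2/3, 0]
  [2/3, 0, 2/5],
b = (10/3, 8/15, 14/15).
Solving gives a_0 = 2, a_1 = 4/5, a_2 = -1, so
  g(x) = -x^2 + 4*x/5 + 2.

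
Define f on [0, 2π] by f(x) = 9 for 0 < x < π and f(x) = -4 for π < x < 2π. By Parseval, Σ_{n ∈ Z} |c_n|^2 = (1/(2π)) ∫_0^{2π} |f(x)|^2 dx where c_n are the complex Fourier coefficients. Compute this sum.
Σ |c_n|^2 = 97/2

Parseval equates the L^2 energy of f (normalised by 1/(2π)) with the ℓ^2 sum of its Fourier coefficients: (1/(2π)) ∫_0^{2π} |f|^2 = Σ |c_n|^2.
Compute the left side: (1/(2π)) [∫_0^π 9^2 dx + ∫_π^{2π} (-4)^2 dx] = (1/(2π)) · (81π + 16π) = (81 + 16)/2 = 97/2.
So Σ_{n ∈ Z} |c_n|^2 = 97/2.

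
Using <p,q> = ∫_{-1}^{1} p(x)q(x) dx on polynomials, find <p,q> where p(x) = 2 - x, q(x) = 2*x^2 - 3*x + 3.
<p,q> = 50/3

Expand the product: p(x)·q(x) = -2*x^3 + 7*x^2 - 9*x + 6.
∫_{-1}^{1} of each monomial x^k gives [2/(k+1) if k even, 0 if k odd]. Integrating term-by-term (or equivalently evaluating the antiderivative F(x) = -x^4/2 + 7*x^3/3 - 9*x^2/2 + 6*x at the endpoints):
  F(1) − F(−1) = 10/3 − (-40/3) = 50/3.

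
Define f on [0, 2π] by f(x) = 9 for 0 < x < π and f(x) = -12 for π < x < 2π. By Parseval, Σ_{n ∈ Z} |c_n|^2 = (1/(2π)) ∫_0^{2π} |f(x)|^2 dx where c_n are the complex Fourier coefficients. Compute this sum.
Σ |c_n|^2 = 225/2

Parseval equates the L^2 energy of f (normalised by 1/(2π)) with the ℓ^2 sum of its Fourier coefficients: (1/(2π)) ∫_0^{2π} |f|^2 = Σ |c_n|^2.
Compute the left side: (1/(2π)) [∫_0^π 9^2 dx + ∫_π^{2π} (-12)^2 dx] = (1/(2π)) · (81π + 144π) = (81 + 144)/2 = 225/2.
So Σ_{n ∈ Z} |c_n|^2 = 225/2.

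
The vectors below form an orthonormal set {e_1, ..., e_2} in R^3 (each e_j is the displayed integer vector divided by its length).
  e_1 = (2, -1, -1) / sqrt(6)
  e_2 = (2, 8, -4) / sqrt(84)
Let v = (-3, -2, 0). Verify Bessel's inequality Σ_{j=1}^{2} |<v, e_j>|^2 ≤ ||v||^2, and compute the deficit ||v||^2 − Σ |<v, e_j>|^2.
Σ |<v, e_j>|^2 = 59/7; ||v||^2 = 13; deficit = 32/7

Write each e_j = u_j / sqrt(<u_j, u_j>) where u_j is the displayed integer vector. Then <v, e_j> = <v, u_j> / sqrt(<u_j, u_j>), so |<v, e_j>|^2 = <v, u_j>^2 / <u_j, u_j>.
Coefficients: <v, e_1> = -4/sqrt(6), <v, e_2> = -22/sqrt(84).
Square and sum: Σ |<v, e_j>|^2 = 59/7.
Compute ||v||^2 = v·v = 13.
Deficit = 13 − 59/7 = 32/7 ≥ 0, confirming Bessel's inequality. (The deficit equals ||v − Σ <v,e_j> e_j||^2, the squared distance from v to span{e_j}.)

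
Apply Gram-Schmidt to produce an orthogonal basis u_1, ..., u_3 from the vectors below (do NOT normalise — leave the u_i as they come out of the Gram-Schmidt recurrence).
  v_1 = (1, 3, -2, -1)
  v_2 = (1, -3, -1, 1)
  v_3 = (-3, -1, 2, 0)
Orthogonal basis:
  u_1 = (1, 3, -2, -1)
  u_2 = (22/15, -8/5, -29/15, 8/15)
  u_3 = (-159/131, -29/131, -106/131, -34/131)

Apply the Gram-Schmidt recurrence
  u_1 = v_1
  u_i = v_i − Σ_{j<i} ((v_i · u_j) / (u_j · u_j)) · u_j.

Step by step this gives:
  u_1 = (1, 3, -2, -1)
  u_2 = (22/15, -8/5, -29/15, 8/15)
  u_3 = (-159/131, -29/131, -106/131, -34/131)

Orthogonality check:
  u_2 · u_1 = 0 (should be 0)
  u_3 · u_1 = 0 (should be 0)
  u_3 · u_2 = 0 (should be 0)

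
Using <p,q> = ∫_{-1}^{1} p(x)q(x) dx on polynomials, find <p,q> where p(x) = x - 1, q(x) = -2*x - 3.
<p,q> = 14/3

Expand the product: p(x)·q(x) = -2*x^2 - x + 3.
∫_{-1}^{1} of each monomial x^k gives [2/(k+1) if k even, 0 if k odd]. Integrating term-by-term (or equivalently evaluating the antiderivative F(x) = -2*x^3/3 - x^2/2 + 3*x at the endpoints):
  F(1) − F(−1) = 11/6 − (-17/6) = 14/3.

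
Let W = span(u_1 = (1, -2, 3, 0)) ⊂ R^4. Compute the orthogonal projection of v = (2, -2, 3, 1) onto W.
proj_W(v) = (15/14, -15/7, 45/14, 0)

Set up U = [u_1 | ... | u_1] ∈ R^(4×1). The projector onto W = col(U) is P = U (U^T U)^(-1) U^T.
Compute U^T U =
  [14],
and U^T v = (15).
Solve U^T U · c = U^T v for the coefficients: c = (15/14). The projection is proj_W(v) = U c.
Check: (v - proj_W(v)) · u_1 = 0  (should be 0).
Result: proj_W(v) = (15/14, -15/7, 45/14, 0).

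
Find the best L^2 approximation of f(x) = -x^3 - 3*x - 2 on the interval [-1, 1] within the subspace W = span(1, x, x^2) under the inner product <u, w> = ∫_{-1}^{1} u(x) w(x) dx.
g(x) = -18*x/5 - 2

The best approximation g ∈ W is the orthogonal projection of f onto W. Writing g = a_0 + a_1 x + a_2 x^2, the coefficients solve the normal equations G · a = b where
  G_{ij} = <φ_i, φ_j> and b_i = <f, φ_i>, with φ_0 = 1, φ_1 = x, φ_2 = x^2.
G =
  [2, 0, 2/3]
  [0, 2/3, 0]
  [2/3, 0, 2/5],
b = (-4, -12/5, -4/3).
Solving gives a_0 = -2, a_1 = -18/5, a_2 = 0, so
  g(x) = -18*x/5 - 2.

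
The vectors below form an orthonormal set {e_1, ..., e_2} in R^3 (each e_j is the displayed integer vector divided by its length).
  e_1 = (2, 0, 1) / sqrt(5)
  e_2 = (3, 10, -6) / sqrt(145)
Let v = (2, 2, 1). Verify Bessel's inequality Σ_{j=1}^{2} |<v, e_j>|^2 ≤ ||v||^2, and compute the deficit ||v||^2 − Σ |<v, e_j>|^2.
Σ |<v, e_j>|^2 = 225/29; ||v||^2 = 9; deficit = 36/29

Write each e_j = u_j / sqrt(<u_j, u_j>) where u_j is the displayed integer vector. Then <v, e_j> = <v, u_j> / sqrt(<u_j, u_j>), so |<v, e_j>|^2 = <v, u_j>^2 / <u_j, u_j>.
Coefficients: <v, e_1> = 5/sqrt(5), <v, e_2> = 20/sqrt(145).
Square and sum: Σ |<v, e_j>|^2 = 225/29.
Compute ||v||^2 = v·v = 9.
Deficit = 9 − 225/29 = 36/29 ≥ 0, confirming Bessel's inequality. (The deficit equals ||v − Σ <v,e_j> e_j||^2, the squared distance from v to span{e_j}.)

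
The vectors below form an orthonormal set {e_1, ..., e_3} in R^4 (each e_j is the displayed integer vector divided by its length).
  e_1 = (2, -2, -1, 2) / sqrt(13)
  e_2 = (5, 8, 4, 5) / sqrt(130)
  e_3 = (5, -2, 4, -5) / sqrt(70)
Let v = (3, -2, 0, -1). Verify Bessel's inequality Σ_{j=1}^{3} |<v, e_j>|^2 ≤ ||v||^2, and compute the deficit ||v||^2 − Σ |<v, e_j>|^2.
Σ |<v, e_j>|^2 = 94/7; ||v||^2 = 14; deficit = 4/7

Write each e_j = u_j / sqrt(<u_j, u_j>) where u_j is the displayed integer vector. Then <v, e_j> = <v, u_j> / sqrt(<u_j, u_j>), so |<v, e_j>|^2 = <v, u_j>^2 / <u_j, u_j>.
Coefficients: <v, e_1> = 8/sqrt(13), <v, e_2> = -6/sqrt(130), <v, e_3> = 24/sqrt(70).
Square and sum: Σ |<v, e_j>|^2 = 94/7.
Compute ||v||^2 = v·v = 14.
Deficit = 14 − 94/7 = 4/7 ≥ 0, confirming Bessel's inequality. (The deficit equals ||v − Σ <v,e_j> e_j||^2, the squared distance from v to span{e_j}.)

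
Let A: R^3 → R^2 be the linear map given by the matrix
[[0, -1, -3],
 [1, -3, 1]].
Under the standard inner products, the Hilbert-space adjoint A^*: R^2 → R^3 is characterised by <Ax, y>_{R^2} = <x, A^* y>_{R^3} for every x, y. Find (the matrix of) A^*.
A^* = A^T =
[[0, 1],
 [-1, -3],
 [-3, 1]]

For real matrices with standard dot products, the defining identity <Ax, y> = <x, A^* y> gives (Ax)^T y = x^T (A^*) y, i.e. x^T A^T y = x^T (A^*) y. Since this holds for all x, y, we must have A^* = A^T. Therefore
A^* =
[[0, 1],
 [-1, -3],
 [-3, 1]].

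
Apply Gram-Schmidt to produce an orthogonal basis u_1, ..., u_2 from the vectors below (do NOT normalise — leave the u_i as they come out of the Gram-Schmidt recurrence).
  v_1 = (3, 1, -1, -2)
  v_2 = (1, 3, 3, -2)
Orthogonal basis:
  u_1 = (3, 1, -1, -2)
  u_2 = (-2/5, 38/15, 52/15, -16/15)

Apply the Gram-Schmidt recurrence
  u_1 = v_1
  u_i = v_i − Σ_{j<i} ((v_i · u_j) / (u_j · u_j)) · u_j.

Step by step this gives:
  u_1 = (3, 1, -1, -2)
  u_2 = (-2/5, 38/15, 52/15, -16/15)

Orthogonality check:
  u_2 · u_1 = 0 (should be 0)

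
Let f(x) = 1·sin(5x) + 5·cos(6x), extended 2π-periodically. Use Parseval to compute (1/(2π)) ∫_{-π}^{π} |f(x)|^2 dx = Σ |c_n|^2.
Σ |c_n|^2 = 13

Expand |f|^2 and use orthogonality of {sin(nx), cos(mx)} on [-π, π]:
  ∫_{-π}^{π} sin(nx)^2 dx = π, ∫ cos(mx)^2 dx = π, and cross terms integrate to 0.
So ∫_{-π}^{π} f(x)^2 dx = 1^2 · π + 5^2 · π = (1 + 25)π.
Divide by 2π: (1 + 25)/2 = 13.
By Parseval, this equals Σ |c_n|^2.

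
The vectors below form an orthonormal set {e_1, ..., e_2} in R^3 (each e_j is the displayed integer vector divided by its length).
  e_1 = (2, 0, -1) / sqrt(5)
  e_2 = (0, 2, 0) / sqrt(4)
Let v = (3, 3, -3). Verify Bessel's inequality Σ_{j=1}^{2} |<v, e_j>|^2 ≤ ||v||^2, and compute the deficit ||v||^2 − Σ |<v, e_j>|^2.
Σ |<v, e_j>|^2 = 126/5; ||v||^2 = 27; deficit = 9/5

Write each e_j = u_j / sqrt(<u_j, u_j>) where u_j is the displayed integer vector. Then <v, e_j> = <v, u_j> / sqrt(<u_j, u_j>), so |<v, e_j>|^2 = <v, u_j>^2 / <u_j, u_j>.
Coefficients: <v, e_1> = 9/sqrt(5), <v, e_2> = 6/sqrt(4).
Square and sum: Σ |<v, e_j>|^2 = 126/5.
Compute ||v||^2 = v·v = 27.
Deficit = 27 − 126/5 = 9/5 ≥ 0, confirming Bessel's inequality. (The deficit equals ||v − Σ <v,e_j> e_j||^2, the squared distance from v to span{e_j}.)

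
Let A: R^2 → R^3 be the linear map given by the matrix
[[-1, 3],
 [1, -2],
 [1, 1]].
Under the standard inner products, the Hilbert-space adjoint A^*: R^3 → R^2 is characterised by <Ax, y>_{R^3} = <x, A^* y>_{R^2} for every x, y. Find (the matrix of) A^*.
A^* = A^T =
[[-1, 1, 1],
 [3, -2, 1]]

For real matrices with standard dot products, the defining identity <Ax, y> = <x, A^* y> gives (Ax)^T y = x^T (A^*) y, i.e. x^T A^T y = x^T (A^*) y. Since this holds for all x, y, we must have A^* = A^T. Therefore
A^* =
[[-1, 1, 1],
 [3, -2, 1]].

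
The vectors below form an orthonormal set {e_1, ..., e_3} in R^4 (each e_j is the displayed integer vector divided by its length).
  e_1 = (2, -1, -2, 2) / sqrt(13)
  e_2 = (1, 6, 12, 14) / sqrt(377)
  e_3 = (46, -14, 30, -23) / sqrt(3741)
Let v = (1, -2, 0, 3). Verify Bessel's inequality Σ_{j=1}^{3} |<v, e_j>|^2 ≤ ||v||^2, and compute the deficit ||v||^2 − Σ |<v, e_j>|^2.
Σ |<v, e_j>|^2 = 1322/129; ||v||^2 = 14; deficit = 484/129

Write each e_j = u_j / sqrt(<u_j, u_j>) where u_j is the displayed integer vector. Then <v, e_j> = <v, u_j> / sqrt(<u_j, u_j>), so |<v, e_j>|^2 = <v, u_j>^2 / <u_j, u_j>.
Coefficients: <v, e_1> = 10/sqrt(13), <v, e_2> = 31/sqrt(377), <v, e_3> = 5/sqrt(3741).
Square and sum: Σ |<v, e_j>|^2 = 1322/129.
Compute ||v||^2 = v·v = 14.
Deficit = 14 − 1322/129 = 484/129 ≥ 0, confirming Bessel's inequality. (The deficit equals ||v − Σ <v,e_j> e_j||^2, the squared distance from v to span{e_j}.)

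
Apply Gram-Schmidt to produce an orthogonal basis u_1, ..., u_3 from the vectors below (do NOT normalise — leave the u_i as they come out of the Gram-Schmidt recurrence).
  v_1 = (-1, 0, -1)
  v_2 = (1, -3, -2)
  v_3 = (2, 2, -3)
Orthogonal basis:
  u_1 = (-1, 0, -1)
  u_2 = (3/2, -3, -3/2)
  u_3 = (7/3, 7/3, -7/3)

Apply the Gram-Schmidt recurrence
  u_1 = v_1
  u_i = v_i − Σ_{j<i} ((v_i · u_j) / (u_j · u_j)) · u_j.

Step by step this gives:
  u_1 = (-1, 0, -1)
  u_2 = (3/2, -3, -3/2)
  u_3 = (7/3, 7/3, -7/3)

Orthogonality check:
  u_2 · u_1 = 0 (should be 0)
  u_3 · u_1 = 0 (should be 0)
  u_3 · u_2 = 0 (should be 0)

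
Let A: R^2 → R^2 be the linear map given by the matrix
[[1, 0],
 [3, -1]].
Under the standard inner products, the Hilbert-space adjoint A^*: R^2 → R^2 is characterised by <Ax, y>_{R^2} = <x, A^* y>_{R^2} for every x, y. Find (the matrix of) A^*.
A^* = A^T =
[[1, 3],
 [0, -1]]

For real matrices with standard dot products, the defining identity <Ax, y> = <x, A^* y> gives (Ax)^T y = x^T (A^*) y, i.e. x^T A^T y = x^T (A^*) y. Since this holds for all x, y, we must have A^* = A^T. Therefore
A^* =
[[1, 3],
 [0, -1]].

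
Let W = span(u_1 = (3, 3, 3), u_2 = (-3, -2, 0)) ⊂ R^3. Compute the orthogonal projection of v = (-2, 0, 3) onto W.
proj_W(v) = (-13/7, -3/14, 43/14)

Set up U = [u_1 | ... | u_2] ∈ R^(3×2). The projector onto W = col(U) is P = U (U^T U)^(-1) U^T.
Compute U^T U =
  [27, -15]
  [-15, 13],
and U^T v = (3, 6).
Solve U^T U · c = U^T v for the coefficients: c = (43/42, 23/14). The projection is proj_W(v) = U c.
Check: (v - proj_W(v)) · u_1 = 0  (should be 0).
Check: (v - proj_W(v)) · u_2 = 0  (should be 0).
Result: proj_W(v) = (-13/7, -3/14, 43/14).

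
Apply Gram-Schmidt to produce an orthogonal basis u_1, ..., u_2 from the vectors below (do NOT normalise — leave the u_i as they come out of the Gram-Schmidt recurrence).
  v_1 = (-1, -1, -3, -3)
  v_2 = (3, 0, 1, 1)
Orthogonal basis:
  u_1 = (-1, -1, -3, -3)
  u_2 = (51/20, -9/20, -7/20, -7/20)

Apply the Gram-Schmidt recurrence
  u_1 = v_1
  u_i = v_i − Σ_{j<i} ((v_i · u_j) / (u_j · u_j)) · u_j.

Step by step this gives:
  u_1 = (-1, -1, -3, -3)
  u_2 = (51/20, -9/20, -7/20, -7/20)

Orthogonality check:
  u_2 · u_1 = 0 (should be 0)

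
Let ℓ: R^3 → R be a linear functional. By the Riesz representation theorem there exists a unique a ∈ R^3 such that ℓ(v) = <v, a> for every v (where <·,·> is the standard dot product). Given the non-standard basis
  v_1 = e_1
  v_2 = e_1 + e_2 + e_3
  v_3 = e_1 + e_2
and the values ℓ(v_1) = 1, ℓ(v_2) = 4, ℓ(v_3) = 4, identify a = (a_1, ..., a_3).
a = (1, 3, 0)

Write a = (a_1, ..., a_3) in the standard basis. For each basis vector v_i, ℓ(v_i) = <v_i, a> is a linear equation in the a_j's. Collect the n equations into a matrix system V a = ℓ, where row i of V is v_i (expressed in the standard basis). Since V is invertible (lower-triangular with 1s on the diagonal, up to permutation), solve by back-substitution:
  V =
[[1, 0, 0],
 [1, 1, 1],
 [1, 1, 0]]
  V a = (1, 4, 4)
Solving gives a = (1, 3, 0).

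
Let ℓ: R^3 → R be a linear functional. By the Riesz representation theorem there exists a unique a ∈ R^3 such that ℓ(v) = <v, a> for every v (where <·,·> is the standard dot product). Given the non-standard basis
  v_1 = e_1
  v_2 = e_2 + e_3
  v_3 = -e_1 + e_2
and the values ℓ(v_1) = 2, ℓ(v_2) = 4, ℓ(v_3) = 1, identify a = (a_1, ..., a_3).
a = (2, 3, 1)

Write a = (a_1, ..., a_3) in the standard basis. For each basis vector v_i, ℓ(v_i) = <v_i, a> is a linear equation in the a_j's. Collect the n equations into a matrix system V a = ℓ, where row i of V is v_i (expressed in the standard basis). Since V is invertible (lower-triangular with 1s on the diagonal, up to permutation), solve by back-substitution:
  V =
[[1, 0, 0],
 [0, 1, 1],
 [-1, 1, 0]]
  V a = (2, 4, 1)
Solving gives a = (2, 3, 1).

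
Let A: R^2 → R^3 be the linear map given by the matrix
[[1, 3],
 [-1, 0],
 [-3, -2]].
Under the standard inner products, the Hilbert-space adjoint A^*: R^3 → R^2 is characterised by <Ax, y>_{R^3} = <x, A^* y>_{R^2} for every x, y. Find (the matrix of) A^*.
A^* = A^T =
[[1, -1, -3],
 [3, 0, -2]]

For real matrices with standard dot products, the defining identity <Ax, y> = <x, A^* y> gives (Ax)^T y = x^T (A^*) y, i.e. x^T A^T y = x^T (A^*) y. Since this holds for all x, y, we must have A^* = A^T. Therefore
A^* =
[[1, -1, -3],
 [3, 0, -2]].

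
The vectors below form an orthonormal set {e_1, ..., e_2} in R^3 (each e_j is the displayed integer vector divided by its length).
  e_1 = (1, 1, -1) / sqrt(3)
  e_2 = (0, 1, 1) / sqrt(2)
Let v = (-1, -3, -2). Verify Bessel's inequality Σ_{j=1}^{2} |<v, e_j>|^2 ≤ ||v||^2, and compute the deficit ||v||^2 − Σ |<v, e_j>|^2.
Σ |<v, e_j>|^2 = 83/6; ||v||^2 = 14; deficit = 1/6

Write each e_j = u_j / sqrt(<u_j, u_j>) where u_j is the displayed integer vector. Then <v, e_j> = <v, u_j> / sqrt(<u_j, u_j>), so |<v, e_j>|^2 = <v, u_j>^2 / <u_j, u_j>.
Coefficients: <v, e_1> = -2/sqrt(3), <v, e_2> = -5/sqrt(2).
Square and sum: Σ |<v, e_j>|^2 = 83/6.
Compute ||v||^2 = v·v = 14.
Deficit = 14 − 83/6 = 1/6 ≥ 0, confirming Bessel's inequality. (The deficit equals ||v − Σ <v,e_j> e_j||^2, the squared distance from v to span{e_j}.)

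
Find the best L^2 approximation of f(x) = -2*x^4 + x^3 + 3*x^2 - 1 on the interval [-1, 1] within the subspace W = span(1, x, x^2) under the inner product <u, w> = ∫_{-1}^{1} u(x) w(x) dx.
g(x) = 9*x^2/7 + 3*x/5 - 29/35

The best approximation g ∈ W is the orthogonal projection of f onto W. Writing g = a_0 + a_1 x + a_2 x^2, the coefficients solve the normal equations G · a = b where
  G_{ij} = <φ_i, φ_j> and b_i = <f, φ_i>, with φ_0 = 1, φ_1 = x, φ_2 = x^2.
G =
  [2, 0, 2/3]
  [0, 2/3, 0]
  [2/3, 0, 2/5],
b = (-4/5, 2/5, -4/105).
Solving gives a_0 = -29/35, a_1 = 3/5, a_2 = 9/7, so
  g(x) = 9*x^2/7 + 3*x/5 - 29/35.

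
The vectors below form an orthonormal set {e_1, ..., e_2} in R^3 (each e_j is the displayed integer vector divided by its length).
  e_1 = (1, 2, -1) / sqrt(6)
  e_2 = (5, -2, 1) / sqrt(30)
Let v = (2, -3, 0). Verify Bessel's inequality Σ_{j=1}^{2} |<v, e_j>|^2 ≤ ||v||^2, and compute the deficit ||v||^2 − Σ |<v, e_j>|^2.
Σ |<v, e_j>|^2 = 56/5; ||v||^2 = 13; deficit = 9/5

Write each e_j = u_j / sqrt(<u_j, u_j>) where u_j is the displayed integer vector. Then <v, e_j> = <v, u_j> / sqrt(<u_j, u_j>), so |<v, e_j>|^2 = <v, u_j>^2 / <u_j, u_j>.
Coefficients: <v, e_1> = -4/sqrt(6), <v, e_2> = 16/sqrt(30).
Square and sum: Σ |<v, e_j>|^2 = 56/5.
Compute ||v||^2 = v·v = 13.
Deficit = 13 − 56/5 = 9/5 ≥ 0, confirming Bessel's inequality. (The deficit equals ||v − Σ <v,e_j> e_j||^2, the squared distance from v to span{e_j}.)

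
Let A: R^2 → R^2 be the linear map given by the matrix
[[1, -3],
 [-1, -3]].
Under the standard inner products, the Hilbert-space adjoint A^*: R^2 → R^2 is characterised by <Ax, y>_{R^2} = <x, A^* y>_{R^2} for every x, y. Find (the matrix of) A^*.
A^* = A^T =
[[1, -1],
 [-3, -3]]

For real matrices with standard dot products, the defining identity <Ax, y> = <x, A^* y> gives (Ax)^T y = x^T (A^*) y, i.e. x^T A^T y = x^T (A^*) y. Since this holds for all x, y, we must have A^* = A^T. Therefore
A^* =
[[1, -1],
 [-3, -3]].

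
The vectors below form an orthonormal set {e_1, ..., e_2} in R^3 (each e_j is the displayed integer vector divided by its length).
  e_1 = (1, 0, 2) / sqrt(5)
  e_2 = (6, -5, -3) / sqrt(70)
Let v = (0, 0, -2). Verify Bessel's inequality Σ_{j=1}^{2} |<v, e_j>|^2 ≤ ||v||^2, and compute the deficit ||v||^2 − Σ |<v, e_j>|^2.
Σ |<v, e_j>|^2 = 26/7; ||v||^2 = 4; deficit = 2/7

Write each e_j = u_j / sqrt(<u_j, u_j>) where u_j is the displayed integer vector. Then <v, e_j> = <v, u_j> / sqrt(<u_j, u_j>), so |<v, e_j>|^2 = <v, u_j>^2 / <u_j, u_j>.
Coefficients: <v, e_1> = -4/sqrt(5), <v, e_2> = 6/sqrt(70).
Square and sum: Σ |<v, e_j>|^2 = 26/7.
Compute ||v||^2 = v·v = 4.
Deficit = 4 − 26/7 = 2/7 ≥ 0, confirming Bessel's inequality. (The deficit equals ||v − Σ <v,e_j> e_j||^2, the squared distance from v to span{e_j}.)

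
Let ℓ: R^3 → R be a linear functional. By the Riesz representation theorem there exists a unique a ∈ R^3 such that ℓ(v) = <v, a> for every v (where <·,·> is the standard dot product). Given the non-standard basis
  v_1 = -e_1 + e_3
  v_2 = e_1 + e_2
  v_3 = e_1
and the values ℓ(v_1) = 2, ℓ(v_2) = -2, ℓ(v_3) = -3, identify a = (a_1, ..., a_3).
a = (-3, 1, -1)

Write a = (a_1, ..., a_3) in the standard basis. For each basis vector v_i, ℓ(v_i) = <v_i, a> is a linear equation in the a_j's. Collect the n equations into a matrix system V a = ℓ, where row i of V is v_i (expressed in the standard basis). Since V is invertible (lower-triangular with 1s on the diagonal, up to permutation), solve by back-substitution:
  V =
[[-1, 0, 1],
 [1, 1, 0],
 [1, 0, 0]]
  V a = (2, -2, -3)
Solving gives a = (-3, 1, -1).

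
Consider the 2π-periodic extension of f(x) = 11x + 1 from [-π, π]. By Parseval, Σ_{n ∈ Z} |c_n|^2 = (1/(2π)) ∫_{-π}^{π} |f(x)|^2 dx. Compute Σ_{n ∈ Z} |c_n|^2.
Σ |c_n|^2 = 121π^2/3 + 1

Expand and integrate term by term over [-π, π]:
  ∫ (11x)^2 dx = 121·(2π^3/3); ∫ 2·11·(1)·x dx = 0 (odd integrand); ∫ 1^2 dx = 1·2π.
So (1/(2π)) ∫_{-π}^{π} (11x + 1)^2 dx = 121π^2/3 + 1 = 121π^2/3 + 1.
Parseval ⇒ Σ |c_n|^2 = 121π^2/3 + 1.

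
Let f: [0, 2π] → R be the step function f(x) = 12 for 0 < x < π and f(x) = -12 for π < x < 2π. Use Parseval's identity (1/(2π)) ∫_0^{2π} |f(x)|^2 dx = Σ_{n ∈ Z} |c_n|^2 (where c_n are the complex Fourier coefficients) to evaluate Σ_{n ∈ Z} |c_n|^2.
Σ |c_n|^2 = 144

Parseval equates the L^2 energy of f (normalised by 1/(2π)) with the ℓ^2 sum of its Fourier coefficients: (1/(2π)) ∫_0^{2π} |f|^2 = Σ |c_n|^2.
Compute the left side: (1/(2π)) [∫_0^π 12^2 dx + ∫_π^{2π} (-12)^2 dx] = (1/(2π)) · (144π + 144π) = (144 + 144)/2 = 144.
So Σ_{n ∈ Z} |c_n|^2 = 144.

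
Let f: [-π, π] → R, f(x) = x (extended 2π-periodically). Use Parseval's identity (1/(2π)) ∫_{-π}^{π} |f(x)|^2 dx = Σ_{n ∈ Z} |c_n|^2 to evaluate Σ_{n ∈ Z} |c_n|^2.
Σ |c_n|^2 = π^2/3

Expand and integrate term by term over [-π, π]:
  ∫ (x)^2 dx = 1·(2π^3/3); ∫ 2·1·(0)·x dx = 0 (odd integrand); ∫ 0^2 dx = 0·2π.
So (1/(2π)) ∫_{-π}^{π} (x)^2 dx = 1π^2/3 + 0 = π^2/3.
Parseval ⇒ Σ |c_n|^2 = π^2/3.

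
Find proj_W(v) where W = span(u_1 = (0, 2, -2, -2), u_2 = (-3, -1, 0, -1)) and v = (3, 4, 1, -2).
proj_W(v) = (3, 8/3, -5/3, -2/3)

Set up U = [u_1 | ... | u_2] ∈ R^(4×2). The projector onto W = col(U) is P = U (U^T U)^(-1) U^T.
Compute U^T U =
  [12, 0]
  [0, 11],
and U^T v = (10, -11).
Solve U^T U · c = U^T v for the coefficients: c = (5/6, -1). The projection is proj_W(v) = U c.
Check: (v - proj_W(v)) · u_1 = 0  (should be 0).
Check: (v - proj_W(v)) · u_2 = 0  (should be 0).
Result: proj_W(v) = (3, 8/3, -5/3, -2/3).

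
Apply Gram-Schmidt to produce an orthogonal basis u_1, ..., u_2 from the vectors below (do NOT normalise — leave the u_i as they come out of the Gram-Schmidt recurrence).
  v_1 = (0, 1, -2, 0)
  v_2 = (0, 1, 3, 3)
Orthogonal basis:
  u_1 = (0, 1, -2, 0)
  u_2 = (0, 2, 1, 3)

Apply the Gram-Schmidt recurrence
  u_1 = v_1
  u_i = v_i − Σ_{j<i} ((v_i · u_j) / (u_j · u_j)) · u_j.

Step by step this gives:
  u_1 = (0, 1, -2, 0)
  u_2 = (0, 2, 1, 3)

Orthogonality check:
  u_2 · u_1 = 0 (should be 0)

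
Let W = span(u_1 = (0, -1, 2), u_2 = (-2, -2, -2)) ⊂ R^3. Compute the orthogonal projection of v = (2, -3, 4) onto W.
proj_W(v) = (2/7, -13/7, 32/7)

Set up U = [u_1 | ... | u_2] ∈ R^(3×2). The projector onto W = col(U) is P = U (U^T U)^(-1) U^T.
Compute U^T U =
  [5, -2]
  [-2, 12],
and U^T v = (11, -6).
Solve U^T U · c = U^T v for the coefficients: c = (15/7, -1/7). The projection is proj_W(v) = U c.
Check: (v - proj_W(v)) · u_1 = 0  (should be 0).
Check: (v - proj_W(v)) · u_2 = 0  (should be 0).
Result: proj_W(v) = (2/7, -13/7, 32/7).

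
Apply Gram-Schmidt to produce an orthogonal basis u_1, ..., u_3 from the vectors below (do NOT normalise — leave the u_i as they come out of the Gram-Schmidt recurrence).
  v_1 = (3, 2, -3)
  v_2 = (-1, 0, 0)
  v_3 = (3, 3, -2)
Orthogonal basis:
  u_1 = (3, 2, -3)
  u_2 = (-13/22, 3/11, -9/22)
  u_3 = (0, 15/13, 10/13)

Apply the Gram-Schmidt recurrence
  u_1 = v_1
  u_i = v_i − Σ_{j<i} ((v_i · u_j) / (u_j · u_j)) · u_j.

Step by step this gives:
  u_1 = (3, 2, -3)
  u_2 = (-13/22, 3/11, -9/22)
  u_3 = (0, 15/13, 10/13)

Orthogonality check:
  u_2 · u_1 = 0 (should be 0)
  u_3 · u_1 = 0 (should be 0)
  u_3 · u_2 = 0 (should be 0)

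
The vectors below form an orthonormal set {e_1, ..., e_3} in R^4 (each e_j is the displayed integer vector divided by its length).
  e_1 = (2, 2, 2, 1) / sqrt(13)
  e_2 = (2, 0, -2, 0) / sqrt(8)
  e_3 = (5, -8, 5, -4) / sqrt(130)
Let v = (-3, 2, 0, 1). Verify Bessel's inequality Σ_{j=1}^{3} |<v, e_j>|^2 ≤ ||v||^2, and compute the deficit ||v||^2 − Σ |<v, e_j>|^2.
Σ |<v, e_j>|^2 = 14; ||v||^2 = 14; deficit = 0

Write each e_j = u_j / sqrt(<u_j, u_j>) where u_j is the displayed integer vector. Then <v, e_j> = <v, u_j> / sqrt(<u_j, u_j>), so |<v, e_j>|^2 = <v, u_j>^2 / <u_j, u_j>.
Coefficients: <v, e_1> = -1/sqrt(13), <v, e_2> = -6/sqrt(8), <v, e_3> = -35/sqrt(130).
Square and sum: Σ |<v, e_j>|^2 = 14.
Compute ||v||^2 = v·v = 14.
Deficit = 14 − 14 = 0 ≥ 0, confirming Bessel's inequality. (The deficit equals ||v − Σ <v,e_j> e_j||^2, the squared distance from v to span{e_j}.)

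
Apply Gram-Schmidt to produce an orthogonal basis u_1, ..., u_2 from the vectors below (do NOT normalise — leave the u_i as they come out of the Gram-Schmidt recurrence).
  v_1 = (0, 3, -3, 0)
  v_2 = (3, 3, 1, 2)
Orthogonal basis:
  u_1 = (0, 3, -3, 0)
  u_2 = (3, 2, 2, 2)

Apply the Gram-Schmidt recurrence
  u_1 = v_1
  u_i = v_i − Σ_{j<i} ((v_i · u_j) / (u_j · u_j)) · u_j.

Step by step this gives:
  u_1 = (0, 3, -3, 0)
  u_2 = (3, 2, 2, 2)

Orthogonality check:
  u_2 · u_1 = 0 (should be 0)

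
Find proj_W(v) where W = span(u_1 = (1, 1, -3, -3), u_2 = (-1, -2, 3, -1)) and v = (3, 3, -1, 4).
proj_W(v) = (158/219, 505/219, -158/73, 914/219)

Set up U = [u_1 | ... | u_2] ∈ R^(4×2). The projector onto W = col(U) is P = U (U^T U)^(-1) U^T.
Compute U^T U =
  [20, -9]
  [-9, 15],
and U^T v = (-3, -16).
Solve U^T U · c = U^T v for the coefficients: c = (-63/73, -347/219). The projection is proj_W(v) = U c.
Check: (v - proj_W(v)) · u_1 = 0  (should be 0).
Check: (v - proj_W(v)) · u_2 = 0  (should be 0).
Result: proj_W(v) = (158/219, 505/219, -158/73, 914/219).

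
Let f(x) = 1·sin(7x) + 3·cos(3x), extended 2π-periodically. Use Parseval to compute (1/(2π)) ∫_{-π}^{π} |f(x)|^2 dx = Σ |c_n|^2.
Σ |c_n|^2 = 5

Expand |f|^2 and use orthogonality of {sin(nx), cos(mx)} on [-π, π]:
  ∫_{-π}^{π} sin(nx)^2 dx = π, ∫ cos(mx)^2 dx = π, and cross terms integrate to 0.
So ∫_{-π}^{π} f(x)^2 dx = 1^2 · π + 3^2 · π = (1 + 9)π.
Divide by 2π: (1 + 9)/2 = 5.
By Parseval, this equals Σ |c_n|^2.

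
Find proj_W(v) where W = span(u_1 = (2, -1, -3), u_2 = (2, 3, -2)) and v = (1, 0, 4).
proj_W(v) = (-284/189, 86/189, 412/189)

Set up U = [u_1 | ... | u_2] ∈ R^(3×2). The projector onto W = col(U) is P = U (U^T U)^(-1) U^T.
Compute U^T U =
  [14, 7]
  [7, 17],
and U^T v = (-10, -6).
Solve U^T U · c = U^T v for the coefficients: c = (-128/189, -2/27). The projection is proj_W(v) = U c.
Check: (v - proj_W(v)) · u_1 = 0  (should be 0).
Check: (v - proj_W(v)) · u_2 = 0  (should be 0).
Result: proj_W(v) = (-284/189, 86/189, 412/189).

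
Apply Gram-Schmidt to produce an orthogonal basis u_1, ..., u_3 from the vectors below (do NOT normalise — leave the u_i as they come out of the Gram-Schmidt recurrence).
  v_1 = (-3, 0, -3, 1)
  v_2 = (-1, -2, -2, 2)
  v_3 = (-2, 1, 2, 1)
Orthogonal basis:
  u_1 = (-3, 0, -3, 1)
  u_2 = (14/19, -2, -5/19, 27/19)
  u_3 = (-14/9, 2/9, 37/18, 3/2)

Apply the Gram-Schmidt recurrence
  u_1 = v_1
  u_i = v_i − Σ_{j<i} ((v_i · u_j) / (u_j · u_j)) · u_j.

Step by step this gives:
  u_1 = (-3, 0, -3, 1)
  u_2 = (14/19, -2, -5/19, 27/19)
  u_3 = (-14/9, 2/9, 37/18, 3/2)

Orthogonality check:
  u_2 · u_1 = 0 (should be 0)
  u_3 · u_1 = 0 (should be 0)
  u_3 · u_2 = 0 (should be 0)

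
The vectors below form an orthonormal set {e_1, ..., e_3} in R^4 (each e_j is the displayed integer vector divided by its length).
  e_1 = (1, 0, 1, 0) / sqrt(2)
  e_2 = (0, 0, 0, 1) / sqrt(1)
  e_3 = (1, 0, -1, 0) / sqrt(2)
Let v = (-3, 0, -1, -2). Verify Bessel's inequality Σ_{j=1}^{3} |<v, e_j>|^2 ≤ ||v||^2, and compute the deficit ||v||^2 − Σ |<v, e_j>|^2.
Σ |<v, e_j>|^2 = 14; ||v||^2 = 14; deficit = 0

Write each e_j = u_j / sqrt(<u_j, u_j>) where u_j is the displayed integer vector. Then <v, e_j> = <v, u_j> / sqrt(<u_j, u_j>), so |<v, e_j>|^2 = <v, u_j>^2 / <u_j, u_j>.
Coefficients: <v, e_1> = -4/sqrt(2), <v, e_2> = -2/sqrt(1), <v, e_3> = -2/sqrt(2).
Square and sum: Σ |<v, e_j>|^2 = 14.
Compute ||v||^2 = v·v = 14.
Deficit = 14 − 14 = 0 ≥ 0, confirming Bessel's inequality. (The deficit equals ||v − Σ <v,e_j> e_j||^2, the squared distance from v to span{e_j}.)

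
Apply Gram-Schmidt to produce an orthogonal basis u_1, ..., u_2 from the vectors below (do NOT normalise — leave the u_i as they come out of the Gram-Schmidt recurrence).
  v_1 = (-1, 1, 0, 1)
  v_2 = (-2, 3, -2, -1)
Orthogonal basis:
  u_1 = (-1, 1, 0, 1)
  u_2 = (-2/3, 5/3, -2, -7/3)

Apply the Gram-Schmidt recurrence
  u_1 = v_1
  u_i = v_i − Σ_{j<i} ((v_i · u_j) / (u_j · u_j)) · u_j.

Step by step this gives:
  u_1 = (-1, 1, 0, 1)
  u_2 = (-2/3, 5/3, -2, -7/3)

Orthogonality check:
  u_2 · u_1 = 0 (should be 0)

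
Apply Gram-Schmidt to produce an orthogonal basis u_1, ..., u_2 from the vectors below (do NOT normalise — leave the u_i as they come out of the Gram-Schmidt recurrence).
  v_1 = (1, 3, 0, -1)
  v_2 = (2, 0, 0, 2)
Orthogonal basis:
  u_1 = (1, 3, 0, -1)
  u_2 = (2, 0, 0, 2)

Apply the Gram-Schmidt recurrence
  u_1 = v_1
  u_i = v_i − Σ_{j<i} ((v_i · u_j) / (u_j · u_j)) · u_j.

Step by step this gives:
  u_1 = (1, 3, 0, -1)
  u_2 = (2, 0, 0, 2)

Orthogonality check:
  u_2 · u_1 = 0 (should be 0)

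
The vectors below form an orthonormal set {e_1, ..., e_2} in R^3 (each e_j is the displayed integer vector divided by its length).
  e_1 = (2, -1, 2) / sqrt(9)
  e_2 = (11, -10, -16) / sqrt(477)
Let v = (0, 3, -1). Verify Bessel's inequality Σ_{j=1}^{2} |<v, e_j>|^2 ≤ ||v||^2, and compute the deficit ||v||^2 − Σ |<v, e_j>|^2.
Σ |<v, e_j>|^2 = 169/53; ||v||^2 = 10; deficit = 361/53

Write each e_j = u_j / sqrt(<u_j, u_j>) where u_j is the displayed integer vector. Then <v, e_j> = <v, u_j> / sqrt(<u_j, u_j>), so |<v, e_j>|^2 = <v, u_j>^2 / <u_j, u_j>.
Coefficients: <v, e_1> = -5/sqrt(9), <v, e_2> = -14/sqrt(477).
Square and sum: Σ |<v, e_j>|^2 = 169/53.
Compute ||v||^2 = v·v = 10.
Deficit = 10 − 169/53 = 361/53 ≥ 0, confirming Bessel's inequality. (The deficit equals ||v − Σ <v,e_j> e_j||^2, the squared distance from v to span{e_j}.)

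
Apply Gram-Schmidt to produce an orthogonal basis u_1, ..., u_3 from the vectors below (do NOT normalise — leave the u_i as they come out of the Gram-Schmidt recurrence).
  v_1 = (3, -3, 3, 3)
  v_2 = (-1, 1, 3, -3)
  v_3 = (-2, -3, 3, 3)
Orthogonal basis:
  u_1 = (3, -3, 3, 3)
  u_2 = (-1/2, 1/2, 7/2, -5/2)
  u_3 = (-70/19, -25/19, 15/19, 30/19)

Apply the Gram-Schmidt recurrence
  u_1 = v_1
  u_i = v_i − Σ_{j<i} ((v_i · u_j) / (u_j · u_j)) · u_j.

Step by step this gives:
  u_1 = (3, -3, 3, 3)
  u_2 = (-1/2, 1/2, 7/2, -5/2)
  u_3 = (-70/19, -25/19, 15/19, 30/19)

Orthogonality check:
  u_2 · u_1 = 0 (should be 0)
  u_3 · u_1 = 0 (should be 0)
  u_3 · u_2 = 0 (should be 0)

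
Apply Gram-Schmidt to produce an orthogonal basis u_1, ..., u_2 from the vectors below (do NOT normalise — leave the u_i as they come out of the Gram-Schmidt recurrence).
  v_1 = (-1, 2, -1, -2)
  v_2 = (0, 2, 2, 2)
Orthogonal basis:
  u_1 = (-1, 2, -1, -2)
  u_2 = (-1/5, 12/5, 9/5, 8/5)

Apply the Gram-Schmidt recurrence
  u_1 = v_1
  u_i = v_i − Σ_{j<i} ((v_i · u_j) / (u_j · u_j)) · u_j.

Step by step this gives:
  u_1 = (-1, 2, -1, -2)
  u_2 = (-1/5, 12/5, 9/5, 8/5)

Orthogonality check:
  u_2 · u_1 = 0 (should be 0)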